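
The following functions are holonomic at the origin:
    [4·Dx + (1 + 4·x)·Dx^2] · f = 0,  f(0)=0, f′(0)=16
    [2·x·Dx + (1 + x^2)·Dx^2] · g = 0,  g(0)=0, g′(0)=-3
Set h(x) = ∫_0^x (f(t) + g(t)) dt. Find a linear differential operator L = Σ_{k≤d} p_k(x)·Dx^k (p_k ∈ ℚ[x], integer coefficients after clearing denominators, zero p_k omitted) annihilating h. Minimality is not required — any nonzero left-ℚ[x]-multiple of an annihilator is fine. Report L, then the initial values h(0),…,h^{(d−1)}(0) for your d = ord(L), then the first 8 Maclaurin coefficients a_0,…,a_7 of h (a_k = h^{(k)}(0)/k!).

L = (-4 - 48·x + 12·x^2 + 16·x^3)·Dx^2 + (-17 - 8·x - 45·x^2 + 24·x^3 + 32·x^4)·Dx^3 + (-2 - 7·x + 4·x^2 + x^3 + 6·x^4 + 8·x^5)·Dx^4  (order 4).
h: a_k = 0, 0, 13/2, -32/3, 259/12, -256/5, 4093/30, -8192/21, …
ICs: h(0) = 0, h′(0) = 0, h′′(0) = 13, h′′′(0) = -64.

f: a_k = 0, 16, -32, 256/3, -256, 4096/5, -8192/3, 65536/7, …
g: a_k = 0, -3, 0, 1, 0, -3/5, 0, 3/7, …
h₀=f+g: left-lcm gives L₀, ord ≤ 4.
Integrate: L := L₀·Dx.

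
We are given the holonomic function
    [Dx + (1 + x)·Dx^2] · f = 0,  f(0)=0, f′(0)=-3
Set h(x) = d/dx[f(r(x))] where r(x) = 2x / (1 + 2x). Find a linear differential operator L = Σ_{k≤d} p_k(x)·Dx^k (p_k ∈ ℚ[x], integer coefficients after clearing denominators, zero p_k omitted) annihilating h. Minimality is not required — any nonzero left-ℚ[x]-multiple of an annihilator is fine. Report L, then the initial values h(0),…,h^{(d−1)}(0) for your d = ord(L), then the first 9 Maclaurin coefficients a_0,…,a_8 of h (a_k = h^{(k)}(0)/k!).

f: a_k = 0, -3, 3/2, -1, 3/4, -3/5, 1/2, -3/7, 3/8, …
L₀ from L_f via x↦r, Dx↦r'^{-1}Dx.
h=h₀': d/dx-closure on L₀ ⇒ L.
L = (6 + 16·x) + (1 + 6·x + 8·x^2)·Dx  (order 1).
h: a_k = -6, 36, -168, 720, -2976, 12096, -48768, 195840, -784896, …
ICs: h(0) = -6.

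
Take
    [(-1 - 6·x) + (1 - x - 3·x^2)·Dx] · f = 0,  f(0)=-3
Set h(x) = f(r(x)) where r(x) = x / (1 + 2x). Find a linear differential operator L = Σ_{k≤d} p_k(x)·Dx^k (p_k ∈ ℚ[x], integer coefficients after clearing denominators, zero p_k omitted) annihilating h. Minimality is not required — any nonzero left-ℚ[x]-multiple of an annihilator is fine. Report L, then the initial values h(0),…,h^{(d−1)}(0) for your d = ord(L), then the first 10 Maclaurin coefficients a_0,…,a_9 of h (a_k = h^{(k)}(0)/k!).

f: a_k = -3, -3, -12, -21, -57, -120, -291, -651, -1524, -3477, …
L₀ from L_f via x↦r, Dx↦r'^{-1}Dx.
L = (1 + 8·x) + (-1 - 5·x - 5·x^2 + 2·x^3)·Dx  (order 1).
h: a_k = -3, -3, -6, 15, -51, 168, -555, 1833, -6054, 19995, …
ICs: h(0) = -3.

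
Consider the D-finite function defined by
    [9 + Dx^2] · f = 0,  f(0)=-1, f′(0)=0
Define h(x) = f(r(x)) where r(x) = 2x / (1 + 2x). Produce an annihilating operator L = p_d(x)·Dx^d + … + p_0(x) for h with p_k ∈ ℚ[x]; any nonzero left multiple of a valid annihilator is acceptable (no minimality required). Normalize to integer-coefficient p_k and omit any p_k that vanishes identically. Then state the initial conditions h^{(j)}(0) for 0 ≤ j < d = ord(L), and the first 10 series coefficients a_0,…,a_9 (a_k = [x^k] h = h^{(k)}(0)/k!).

L = 36 + (4 + 24·x + 48·x^2 + 32·x^3)·Dx + (1 + 8·x + 24·x^2 + 32·x^3 + 16·x^4)·Dx^2  (order 2).
h: a_k = -1, 0, 18, -72, 162, -144, -3276/5, 22032/5, -587106/35, 1749024/35, …
ICs: h(0) = -1, h′(0) = 0.

f: a_k = -1, 0, 9/2, 0, -27/8, 0, 81/80, 0, -729/4480, 0, …
L₀ from L_f via x↦r, Dx↦r'^{-1}Dx.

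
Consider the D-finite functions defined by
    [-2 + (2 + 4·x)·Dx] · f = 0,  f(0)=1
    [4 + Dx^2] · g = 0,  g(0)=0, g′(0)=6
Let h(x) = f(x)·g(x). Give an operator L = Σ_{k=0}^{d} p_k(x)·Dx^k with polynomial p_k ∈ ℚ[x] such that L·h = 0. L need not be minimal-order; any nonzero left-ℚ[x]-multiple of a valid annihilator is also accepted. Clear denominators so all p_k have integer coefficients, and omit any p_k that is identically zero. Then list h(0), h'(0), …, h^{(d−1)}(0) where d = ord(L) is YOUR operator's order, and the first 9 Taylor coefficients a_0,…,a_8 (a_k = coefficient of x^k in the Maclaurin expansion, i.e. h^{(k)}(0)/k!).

f: a_k = 1, 1, -1/2, 1/2, -5/8, 7/8, -21/16, 33/16, -429/128, …
g: a_k = 0, 6, 0, -4, 0, 4/5, 0, -8/105, 0, …
Product ⇒ symmetric product L₀, ord ≤ 2.
L = (7 + 16·x + 16·x^2) + (-2 - 4·x)·Dx + (1 + 4·x + 4·x^2)·Dx^2  (order 2).
h: a_k = 0, 6, 6, -7, -1, -19/20, 81/20, -983/168, 7727/840, …
ICs: h(0) = 0, h′(0) = 6.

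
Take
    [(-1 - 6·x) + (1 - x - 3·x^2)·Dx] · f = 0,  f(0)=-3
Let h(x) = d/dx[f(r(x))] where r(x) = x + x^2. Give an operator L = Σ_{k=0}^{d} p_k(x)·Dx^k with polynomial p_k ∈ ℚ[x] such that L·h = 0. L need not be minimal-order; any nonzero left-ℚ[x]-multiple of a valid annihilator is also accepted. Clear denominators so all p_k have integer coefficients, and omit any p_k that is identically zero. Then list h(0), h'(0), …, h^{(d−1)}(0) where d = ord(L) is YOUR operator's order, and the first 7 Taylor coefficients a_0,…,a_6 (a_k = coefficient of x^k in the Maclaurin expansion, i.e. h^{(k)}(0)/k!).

f: a_k = -3, -3, -12, -21, -57, -120, -291, …
Change of var in L_f (x↦r) gives L₀.
h₀' ⇒ L via d/dx closure of L₀.
L = (10 + 60·x + 168·x^2 + 396·x^3 + 648·x^4 + 540·x^5 + 180·x^6) + (-1 - 7·x - 6·x^2 + 44·x^3 + 135·x^4 + 180·x^5 + 126·x^6 + 36·x^7)·Dx  (order 1).
h: a_k = -3, -30, -135, -528, -2055, -7524, -26775, …
ICs: h(0) = -3.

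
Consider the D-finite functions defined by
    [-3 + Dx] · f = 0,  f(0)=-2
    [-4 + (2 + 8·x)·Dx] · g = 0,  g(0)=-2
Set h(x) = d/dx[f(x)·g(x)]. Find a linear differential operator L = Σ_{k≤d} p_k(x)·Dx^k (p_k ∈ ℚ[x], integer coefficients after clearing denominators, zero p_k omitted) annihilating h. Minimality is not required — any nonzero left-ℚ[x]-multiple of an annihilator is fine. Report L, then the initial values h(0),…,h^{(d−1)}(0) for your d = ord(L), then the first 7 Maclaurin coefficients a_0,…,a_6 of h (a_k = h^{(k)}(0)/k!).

f: a_k = -2, -6, -9, -9, -27/4, -81/20, -81/40, …
g: a_k = -2, -4, 4, -8, 20, -56, 168, …
Product ⇒ symmetric product L₀, ord ≤ 1.
Derive L from L₀ (diff closure).
L = (17 + 120·x + 144·x^2) + (-5 - 32·x - 48·x^2)·Dx  (order 1).
h: a_k = 20, 68, 138, 86, 631/2, -1377/2, 58749/20, …
ICs: h(0) = 20.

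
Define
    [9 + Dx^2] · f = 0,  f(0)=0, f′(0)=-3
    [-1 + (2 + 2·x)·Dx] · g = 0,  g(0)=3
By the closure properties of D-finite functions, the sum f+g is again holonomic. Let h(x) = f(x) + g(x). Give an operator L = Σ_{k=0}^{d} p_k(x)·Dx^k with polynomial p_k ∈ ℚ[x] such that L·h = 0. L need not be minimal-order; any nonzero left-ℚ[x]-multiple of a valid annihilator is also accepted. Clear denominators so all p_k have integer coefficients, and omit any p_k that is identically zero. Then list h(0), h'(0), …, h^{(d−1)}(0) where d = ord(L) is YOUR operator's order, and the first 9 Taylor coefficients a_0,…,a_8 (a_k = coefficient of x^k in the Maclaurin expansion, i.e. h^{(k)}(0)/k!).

L = (-351 - 648·x - 324·x^2) + (630 + 1926·x + 1944·x^2 + 648·x^3)·Dx + (-39 - 72·x - 36·x^2)·Dx^2 + (70 + 214·x + 216·x^2 + 72·x^3)·Dx^3  (order 3).
h: a_k = 3, -3/2, -3/8, 75/16, -15/128, -2487/1280, -63/1024, 34569/71680, -1287/32768, …
ICs: h(0) = 3, h′(0) = -3/2, h′′(0) = -3/4.

f: a_k = 0, -3, 0, 9/2, 0, -81/40, 0, 243/560, 0, …
g: a_k = 3, 3/2, -3/8, 3/16, -15/128, 21/256, -63/1024, 99/2048, -1287/32768, …
h₀=f+g: left-lcm gives L₀, ord ≤ 3.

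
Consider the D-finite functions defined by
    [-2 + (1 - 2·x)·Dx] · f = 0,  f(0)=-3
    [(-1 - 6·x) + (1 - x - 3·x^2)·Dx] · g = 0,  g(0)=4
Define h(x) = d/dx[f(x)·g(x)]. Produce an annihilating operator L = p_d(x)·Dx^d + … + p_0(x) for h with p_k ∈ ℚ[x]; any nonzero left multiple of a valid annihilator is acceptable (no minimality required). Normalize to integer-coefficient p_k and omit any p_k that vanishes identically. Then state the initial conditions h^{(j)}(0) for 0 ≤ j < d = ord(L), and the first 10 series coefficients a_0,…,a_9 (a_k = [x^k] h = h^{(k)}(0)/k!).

L = (20 - 18·x - 102·x^2 - 96·x^3 + 432·x^4) + (-3 + 7·x + 27·x^2 - 70·x^3 - 30·x^4 + 108·x^5)·Dx  (order 1).
h: a_k = -36, -240, -972, -3504, -11160, -33768, -97020, -270528, -733860, -1952760, …
ICs: h(0) = -36.

f: a_k = -3, -6, -12, -24, -48, -96, -192, -384, -768, -1536, …
g: a_k = 4, 4, 16, 28, 76, 160, 388, 868, 2032, 4636, …
Sym-product of L_f,L_g gives L₀ (≤ ord 1).
h=h₀': d/dx-closure on L₀ ⇒ L.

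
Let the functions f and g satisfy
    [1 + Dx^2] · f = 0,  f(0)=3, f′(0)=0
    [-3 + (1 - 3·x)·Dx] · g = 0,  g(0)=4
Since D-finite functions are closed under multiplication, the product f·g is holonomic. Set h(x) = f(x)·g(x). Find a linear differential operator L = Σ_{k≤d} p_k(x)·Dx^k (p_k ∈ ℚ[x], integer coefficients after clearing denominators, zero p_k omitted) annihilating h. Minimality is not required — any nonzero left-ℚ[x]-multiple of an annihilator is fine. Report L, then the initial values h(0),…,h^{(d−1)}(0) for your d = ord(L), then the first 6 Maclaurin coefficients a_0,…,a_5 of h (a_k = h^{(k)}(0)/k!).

f: a_k = 3, 0, -3/2, 0, 1/8, 0, …
g: a_k = 4, 12, 36, 108, 324, 972, …
Product ⇒ symmetric product L₀, ord ≤ 2.
L = (-1 + 3·x) + 6·Dx + (-1 + 3·x)·Dx^2  (order 2).
h: a_k = 12, 36, 102, 306, 1837/2, 5511/2, …
ICs: h(0) = 12, h′(0) = 36.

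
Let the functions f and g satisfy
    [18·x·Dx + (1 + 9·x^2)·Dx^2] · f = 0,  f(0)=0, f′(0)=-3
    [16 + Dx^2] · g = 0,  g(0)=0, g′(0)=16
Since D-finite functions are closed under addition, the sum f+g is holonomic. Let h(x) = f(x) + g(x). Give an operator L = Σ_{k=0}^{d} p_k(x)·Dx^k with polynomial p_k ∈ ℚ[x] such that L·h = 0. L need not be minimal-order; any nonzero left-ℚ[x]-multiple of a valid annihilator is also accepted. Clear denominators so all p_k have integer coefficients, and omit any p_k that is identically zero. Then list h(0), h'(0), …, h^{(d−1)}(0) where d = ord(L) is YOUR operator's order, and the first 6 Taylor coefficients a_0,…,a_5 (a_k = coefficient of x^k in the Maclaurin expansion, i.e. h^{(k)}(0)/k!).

L = (-13248·x + 181440·x^3 + 186624·x^5)·Dx + (-16 + 6048·x^2 + 66096·x^4 + 93312·x^6)·Dx^2 + (-828·x + 11340·x^3 + 11664·x^5)·Dx^3 + (-1 + 378·x^2 + 4131·x^4 + 5832·x^6)·Dx^4  (order 4).
h: a_k = 0, 13, 0, -101/3, 0, -217/15, …
ICs: h(0) = 0, h′(0) = 13, h′′(0) = 0, h′′′(0) = -202.

f: a_k = 0, -3, 0, 9, 0, -243/5, …
g: a_k = 0, 16, 0, -128/3, 0, 512/15, …
L₀ := lclm(L_f,L_g); ord L₀ ≤ 2+2.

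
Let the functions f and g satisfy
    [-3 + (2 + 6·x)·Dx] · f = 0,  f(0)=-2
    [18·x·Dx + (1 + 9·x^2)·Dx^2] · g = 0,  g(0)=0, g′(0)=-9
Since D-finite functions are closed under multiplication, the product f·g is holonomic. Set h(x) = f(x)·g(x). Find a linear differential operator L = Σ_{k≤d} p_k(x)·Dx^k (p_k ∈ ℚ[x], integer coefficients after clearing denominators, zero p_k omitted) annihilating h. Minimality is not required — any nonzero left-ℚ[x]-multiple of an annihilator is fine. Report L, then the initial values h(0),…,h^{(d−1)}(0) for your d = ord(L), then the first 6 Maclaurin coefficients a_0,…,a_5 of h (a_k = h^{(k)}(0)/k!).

L = (27 - 108·x - 81·x^2) + (-12 + 36·x + 324·x^2 + 324·x^3)·Dx + (4 + 24·x + 72·x^2 + 216·x^3 + 324·x^4)·Dx^2  (order 2).
h: a_k = 0, 18, 27, -297/4, -405/8, 94527/320, …
ICs: h(0) = 0, h′(0) = 18.

f: a_k = -2, -3, 9/4, -27/8, 405/64, -1701/128, …
g: a_k = 0, -9, 0, 27, 0, -729/5, …
f·g: L₀ = L_f ⊗_s L_g, ord ≤ 1·2.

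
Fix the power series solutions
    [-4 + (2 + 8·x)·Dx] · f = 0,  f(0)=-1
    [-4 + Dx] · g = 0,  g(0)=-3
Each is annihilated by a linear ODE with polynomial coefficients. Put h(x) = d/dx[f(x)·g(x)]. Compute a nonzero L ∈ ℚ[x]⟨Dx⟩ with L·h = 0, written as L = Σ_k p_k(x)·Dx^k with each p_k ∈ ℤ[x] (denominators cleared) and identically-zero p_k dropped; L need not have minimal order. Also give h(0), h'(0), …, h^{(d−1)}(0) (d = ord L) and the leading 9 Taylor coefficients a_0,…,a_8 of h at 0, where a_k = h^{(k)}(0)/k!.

f: a_k = -1, -2, 2, -4, 10, -28, 84, -264, 858, …
g: a_k = -3, -12, -24, -32, -32, -128/5, -256/15, -1024/105, -512/105, …
f·g: L₀ = L_f ⊗_s L_g, ord ≤ 1·1.
Derive L from L₀ (diff closure).
L = (14 + 96·x + 128·x^2) + (-3 - 20·x - 32·x^2)·Dx  (order 1).
h: a_k = 18, 84, 204, 264, 428, -712/5, 8984/5, -632816/105, 355412/15, …
ICs: h(0) = 18.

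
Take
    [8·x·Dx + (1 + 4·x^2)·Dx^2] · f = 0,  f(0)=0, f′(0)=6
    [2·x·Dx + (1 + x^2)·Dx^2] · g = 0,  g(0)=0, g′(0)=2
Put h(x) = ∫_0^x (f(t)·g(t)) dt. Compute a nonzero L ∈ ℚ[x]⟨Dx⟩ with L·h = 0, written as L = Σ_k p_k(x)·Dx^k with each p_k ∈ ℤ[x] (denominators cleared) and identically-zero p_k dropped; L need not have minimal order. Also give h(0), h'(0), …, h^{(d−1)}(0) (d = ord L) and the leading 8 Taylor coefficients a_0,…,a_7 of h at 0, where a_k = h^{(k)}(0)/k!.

L = (-96·x - 800·x^3 - 1024·x^5 + 640·x^7 + 1536·x^9)·Dx^2 + (-20 - 412·x^2 - 1440·x^4 - 896·x^6 + 2240·x^8 + 2304·x^10)·Dx^3 + (-40·x - 280·x^3 - 480·x^5 + 272·x^7 + 1280·x^9 + 768·x^11)·Dx^4 + (-1 - 10·x^2 - 29·x^4 + 116·x^8 + 160·x^10 + 64·x^12)·Dx^5  (order 5).
h: a_k = 0, 0, 0, 4, 0, -4, 0, 692/105, …
ICs: h(0) = 0, h′(0) = 0, h′′(0) = 0, h′′′(0) = 24, h′′′′(0) = 0.

f: a_k = 0, 6, 0, -8, 0, 96/5, 0, -384/7, …
g: a_k = 0, 2, 0, -2/3, 0, 2/5, 0, -2/7, …
Sym-product of L_f,L_g gives L₀ (≤ ord 4).
Integrate: L := L₀·Dx.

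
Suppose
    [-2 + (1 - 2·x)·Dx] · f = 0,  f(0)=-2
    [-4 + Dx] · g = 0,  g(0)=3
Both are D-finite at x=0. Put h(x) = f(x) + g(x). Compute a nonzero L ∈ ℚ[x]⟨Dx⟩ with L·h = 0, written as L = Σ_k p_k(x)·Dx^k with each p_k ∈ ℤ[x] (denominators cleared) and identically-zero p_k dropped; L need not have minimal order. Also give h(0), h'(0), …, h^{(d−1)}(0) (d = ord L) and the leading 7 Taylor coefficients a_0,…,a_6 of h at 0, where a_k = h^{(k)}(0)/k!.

L = -32·x + (-4 + 32·x - 32·x^2)·Dx + (1 - 6·x + 8·x^2)·Dx^2  (order 2).
h: a_k = 1, 8, 16, 16, 0, -192/5, -1664/15, …
ICs: h(0) = 1, h′(0) = 8.

f: a_k = -2, -4, -8, -16, -32, -64, -128, …
g: a_k = 3, 12, 24, 32, 32, 128/5, 256/15, …
h₀=f+g: left-lcm gives L₀, ord ≤ 2.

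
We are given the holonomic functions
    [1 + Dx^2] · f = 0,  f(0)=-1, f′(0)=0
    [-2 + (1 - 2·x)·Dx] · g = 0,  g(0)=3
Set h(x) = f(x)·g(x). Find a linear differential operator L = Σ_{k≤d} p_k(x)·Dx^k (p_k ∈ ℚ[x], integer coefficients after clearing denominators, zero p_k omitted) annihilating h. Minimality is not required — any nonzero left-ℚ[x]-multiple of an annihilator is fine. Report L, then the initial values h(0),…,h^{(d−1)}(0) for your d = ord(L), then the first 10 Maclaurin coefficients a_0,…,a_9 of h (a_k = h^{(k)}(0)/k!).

f: a_k = -1, 0, 1/2, 0, -1/24, 0, 1/720, 0, -1/40320, 0, …
g: a_k = 3, 6, 12, 24, 48, 96, 192, 384, 768, 1536, …
f·g: L₀ = L_f ⊗_s L_g, ord ≤ 2·1.
L = (-1 + 2·x) + 4·Dx + (-1 + 2·x)·Dx^2  (order 2).
h: a_k = -3, -6, -21/2, -21, -337/8, -337/4, -40439/240, -40439/120, -9058337/13440, -9058337/6720, …
ICs: h(0) = -3, h′(0) = -6.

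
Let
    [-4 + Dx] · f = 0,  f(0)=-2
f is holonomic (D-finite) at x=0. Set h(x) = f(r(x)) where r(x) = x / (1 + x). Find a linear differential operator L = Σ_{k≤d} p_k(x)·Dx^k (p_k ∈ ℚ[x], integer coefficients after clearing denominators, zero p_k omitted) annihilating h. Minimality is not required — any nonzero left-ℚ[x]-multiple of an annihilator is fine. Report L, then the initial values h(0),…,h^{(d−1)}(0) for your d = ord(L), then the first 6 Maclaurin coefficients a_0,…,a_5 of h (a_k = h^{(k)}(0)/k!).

L = -4 + (1 + 2·x + x^2)·Dx  (order 1).
h: a_k = -2, -8, -8, 8/3, 8/3, -56/15, …
ICs: h(0) = -2.

f: a_k = -2, -8, -16, -64/3, -64/3, -256/15, …
L₀ from L_f via x↦r, Dx↦r'^{-1}Dx.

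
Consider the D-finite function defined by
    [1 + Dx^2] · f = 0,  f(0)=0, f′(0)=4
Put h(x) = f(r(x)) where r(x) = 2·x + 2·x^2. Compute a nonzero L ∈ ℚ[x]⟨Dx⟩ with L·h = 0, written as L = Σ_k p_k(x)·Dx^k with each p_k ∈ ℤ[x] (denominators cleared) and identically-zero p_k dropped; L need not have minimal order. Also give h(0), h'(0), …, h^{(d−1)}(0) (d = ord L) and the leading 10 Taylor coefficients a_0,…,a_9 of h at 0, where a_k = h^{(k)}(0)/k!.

L = (4 + 24·x + 48·x^2 + 32·x^3) - 2·Dx + (1 + 2·x)·Dx^2  (order 2).
h: a_k = 0, 8, 8, -16/3, -16, -224/15, 0, 3328/315, 448/45, 9088/2835, …
ICs: h(0) = 0, h′(0) = 8.

f: a_k = 0, 4, 0, -2/3, 0, 1/30, 0, -1/1260, 0, 1/90720, …
Change of var in L_f (x↦r) gives L₀.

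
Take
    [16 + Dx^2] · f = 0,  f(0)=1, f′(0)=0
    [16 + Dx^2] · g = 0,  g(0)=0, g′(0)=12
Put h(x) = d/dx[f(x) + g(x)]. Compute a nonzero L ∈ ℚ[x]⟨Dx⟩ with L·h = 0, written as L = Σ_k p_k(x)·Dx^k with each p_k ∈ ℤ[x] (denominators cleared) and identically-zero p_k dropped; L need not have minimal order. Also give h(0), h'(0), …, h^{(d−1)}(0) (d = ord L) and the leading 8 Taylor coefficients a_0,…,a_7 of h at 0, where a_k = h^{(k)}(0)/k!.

f: a_k = 1, 0, -8, 0, 32/3, 0, -256/45, 0, …
g: a_k = 0, 12, 0, -32, 0, 128/5, 0, -1024/105, …
L₀ := lclm(L_f,L_g); ord L₀ ≤ 2+2.
h=h₀': d/dx-closure on L₀ ⇒ L.
L = 16 + Dx^2  (order 2).
h: a_k = 12, -16, -96, 128/3, 128, -512/15, -1024/15, 4096/315, …
ICs: h(0) = 12, h′(0) = -16.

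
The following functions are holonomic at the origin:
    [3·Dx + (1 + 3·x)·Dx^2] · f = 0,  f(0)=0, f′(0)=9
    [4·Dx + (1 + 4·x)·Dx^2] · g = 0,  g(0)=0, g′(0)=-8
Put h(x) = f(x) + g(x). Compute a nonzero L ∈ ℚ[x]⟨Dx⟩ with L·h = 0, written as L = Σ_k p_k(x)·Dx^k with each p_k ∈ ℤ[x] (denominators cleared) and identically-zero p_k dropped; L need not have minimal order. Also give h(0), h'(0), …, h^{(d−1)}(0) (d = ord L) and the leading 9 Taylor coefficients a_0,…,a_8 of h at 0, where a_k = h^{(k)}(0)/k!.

L = 24·Dx + (14 + 48·x)·Dx^2 + (1 + 7·x + 12·x^2)·Dx^3  (order 3).
h: a_k = 0, 1, 5/2, -47/3, 269/4, -1319/5, 6005/6, -26207/7, 111389/8, …
ICs: h(0) = 0, h′(0) = 1, h′′(0) = 5.

f: a_k = 0, 9, -27/2, 27, -243/4, 729/5, -729/2, 6561/7, -19683/8, …
g: a_k = 0, -8, 16, -128/3, 128, -2048/5, 4096/3, -32768/7, 16384, …
Sum ⇒ L₀ = lclm(L_f,L_g) in ℚ(x)⟨Dx⟩.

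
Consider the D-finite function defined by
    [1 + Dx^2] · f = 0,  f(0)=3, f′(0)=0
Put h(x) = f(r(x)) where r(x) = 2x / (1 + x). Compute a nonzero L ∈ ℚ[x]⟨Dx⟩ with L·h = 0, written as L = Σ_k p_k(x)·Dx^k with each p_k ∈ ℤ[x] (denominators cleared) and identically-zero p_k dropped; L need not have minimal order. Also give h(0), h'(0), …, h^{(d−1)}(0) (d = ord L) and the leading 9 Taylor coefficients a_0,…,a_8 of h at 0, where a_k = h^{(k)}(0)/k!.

f: a_k = 3, 0, -3/2, 0, 1/8, 0, -1/240, 0, 1/13440, …
Substitute x→r, Dx→(1/r')Dx; clear ⇒ L₀.
L = 4 + (2 + 6·x + 6·x^2 + 2·x^3)·Dx + (1 + 4·x + 6·x^2 + 4·x^3 + x^4)·Dx^2  (order 2).
h: a_k = 3, 0, -6, 12, -16, 16, -154/15, -12/5, 2354/105, …
ICs: h(0) = 3, h′(0) = 0.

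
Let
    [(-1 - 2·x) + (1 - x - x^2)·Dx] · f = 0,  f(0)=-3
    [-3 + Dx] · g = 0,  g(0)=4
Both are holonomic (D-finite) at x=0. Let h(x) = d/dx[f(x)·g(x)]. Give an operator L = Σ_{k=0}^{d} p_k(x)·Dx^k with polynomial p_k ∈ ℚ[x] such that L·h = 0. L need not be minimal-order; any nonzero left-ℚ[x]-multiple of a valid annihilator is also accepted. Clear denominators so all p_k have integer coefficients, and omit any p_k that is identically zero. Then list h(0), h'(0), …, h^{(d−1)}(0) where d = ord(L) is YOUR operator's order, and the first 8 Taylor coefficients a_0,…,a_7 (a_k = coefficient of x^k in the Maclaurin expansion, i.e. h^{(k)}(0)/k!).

f: a_k = -3, -3, -6, -9, -15, -24, -39, -63, …
g: a_k = 4, 12, 18, 18, 27/2, 81/10, 81/20, 243/140, …
h₀=f·g: eliminate ⇒ L₀, order ≤ 1·1.
h=h₀': d/dx-closure on L₀ ⇒ L.
L = (19 - 6·x - 21·x^2 + 6·x^3 + 9·x^4) + (-4 + 5·x + 6·x^2 - 4·x^3 - 3·x^4)·Dx  (order 1).
h: a_k = -48, -228, -648, -1482, -3054, -59607/10, -56331/5, -2917443/140, …
ICs: h(0) = -48.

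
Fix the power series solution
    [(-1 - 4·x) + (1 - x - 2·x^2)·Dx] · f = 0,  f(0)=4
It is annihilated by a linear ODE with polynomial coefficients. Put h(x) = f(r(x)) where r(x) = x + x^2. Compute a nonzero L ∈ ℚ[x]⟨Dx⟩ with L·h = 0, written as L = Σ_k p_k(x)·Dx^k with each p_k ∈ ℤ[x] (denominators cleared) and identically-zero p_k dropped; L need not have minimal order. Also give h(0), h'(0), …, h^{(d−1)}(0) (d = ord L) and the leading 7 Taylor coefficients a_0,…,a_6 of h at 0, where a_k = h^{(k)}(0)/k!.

f: a_k = 4, 4, 12, 20, 44, 84, 172, …
f∘r: x↦r, Dx↦Dx/r' in L_f ⇒ L₀.
L = (1 + 6·x + 12·x^2 + 8·x^3) + (-1 + x + 3·x^2 + 4·x^3 + 2·x^4)·Dx  (order 1).
h: a_k = 4, 4, 16, 44, 116, 320, 876, …
ICs: h(0) = 4.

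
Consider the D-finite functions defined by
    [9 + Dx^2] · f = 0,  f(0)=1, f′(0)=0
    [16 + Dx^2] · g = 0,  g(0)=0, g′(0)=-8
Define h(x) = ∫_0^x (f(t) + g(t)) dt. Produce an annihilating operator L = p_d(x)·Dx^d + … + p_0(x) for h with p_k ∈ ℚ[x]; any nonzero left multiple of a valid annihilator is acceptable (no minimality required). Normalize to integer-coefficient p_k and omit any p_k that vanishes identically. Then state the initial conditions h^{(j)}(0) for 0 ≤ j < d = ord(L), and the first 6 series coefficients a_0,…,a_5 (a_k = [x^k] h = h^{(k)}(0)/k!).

f: a_k = 1, 0, -9/2, 0, 27/8, 0, …
g: a_k = 0, -8, 0, 64/3, 0, -256/15, …
f+g: L₀ = lclm(L_f,L_g), ord ≤ 2+2.
h=∫h₀ ⇒ L = L₀·Dx.
L = 144·Dx + 25·Dx^3 + Dx^5  (order 5).
h: a_k = 0, 1, -4, -3/2, 16/3, 27/40, …
ICs: h(0) = 0, h′(0) = 1, h′′(0) = -8, h′′′(0) = -9, h′′′′(0) = 128.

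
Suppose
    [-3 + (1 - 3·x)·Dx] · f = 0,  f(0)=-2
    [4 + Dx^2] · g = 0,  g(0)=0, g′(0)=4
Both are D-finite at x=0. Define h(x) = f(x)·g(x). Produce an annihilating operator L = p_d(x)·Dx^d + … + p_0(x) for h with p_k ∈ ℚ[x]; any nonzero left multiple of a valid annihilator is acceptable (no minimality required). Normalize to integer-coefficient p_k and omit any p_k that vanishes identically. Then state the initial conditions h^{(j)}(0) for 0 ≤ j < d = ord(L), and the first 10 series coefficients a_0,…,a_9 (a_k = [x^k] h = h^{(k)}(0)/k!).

L = (-4 + 12·x) + 6·Dx + (-1 + 3·x)·Dx^2  (order 2).
h: a_k = 0, -8, -24, -200/3, -200, -9016/15, -9016/5, -1703992/315, -1703992/105, -19717624/405, …
ICs: h(0) = 0, h′(0) = -8.

f: a_k = -2, -6, -18, -54, -162, -486, -1458, -4374, -13122, -39366, …
g: a_k = 0, 4, 0, -8/3, 0, 8/15, 0, -16/315, 0, 8/2835, …
Sym-product of L_f,L_g gives L₀ (≤ ord 2).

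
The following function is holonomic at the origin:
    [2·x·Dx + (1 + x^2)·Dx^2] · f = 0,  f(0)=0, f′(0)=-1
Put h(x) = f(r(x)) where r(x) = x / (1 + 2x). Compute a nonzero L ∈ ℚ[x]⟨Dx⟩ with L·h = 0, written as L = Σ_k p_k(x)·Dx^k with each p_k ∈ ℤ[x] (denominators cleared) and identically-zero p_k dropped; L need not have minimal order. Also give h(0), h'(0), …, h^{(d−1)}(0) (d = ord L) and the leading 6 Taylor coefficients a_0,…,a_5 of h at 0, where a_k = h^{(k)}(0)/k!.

L = (4 + 10·x)·Dx + (1 + 4·x + 5·x^2)·Dx^2  (order 2).
h: a_k = 0, -1, 2, -11/3, 6, -41/5, …
ICs: h(0) = 0, h′(0) = -1.

f: a_k = 0, -1, 0, 1/3, 0, -1/5, …
L₀ from L_f via x↦r, Dx↦r'^{-1}Dx.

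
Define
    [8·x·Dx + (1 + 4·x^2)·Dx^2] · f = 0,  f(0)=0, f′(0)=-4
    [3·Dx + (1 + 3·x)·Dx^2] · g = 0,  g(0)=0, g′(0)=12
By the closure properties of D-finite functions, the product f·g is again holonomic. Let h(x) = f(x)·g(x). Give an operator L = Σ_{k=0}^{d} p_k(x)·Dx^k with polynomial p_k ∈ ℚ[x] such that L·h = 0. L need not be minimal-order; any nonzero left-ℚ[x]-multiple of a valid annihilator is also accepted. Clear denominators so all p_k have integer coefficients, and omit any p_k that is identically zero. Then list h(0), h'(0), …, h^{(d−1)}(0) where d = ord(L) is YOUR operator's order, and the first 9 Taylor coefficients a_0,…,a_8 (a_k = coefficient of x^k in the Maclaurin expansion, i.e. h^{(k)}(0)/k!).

L = (1632 + 8496·x + 23040·x^2 + 110016·x^3 + 207360·x^4 + 269568·x^5 + 82944·x^7)·Dx + (418 + 6672·x + 44112·x^2 + 151488·x^3 + 393984·x^4 + 642816·x^5 + 725760·x^6 + 82944·x^7 + 290304·x^8)·Dx^2 + (204 + 1844·x + 12096·x^2 + 47408·x^3 + 122880·x^4 + 240192·x^5 + 331776·x^6 + 361728·x^7 + 82944·x^8 + 165888·x^9)·Dx^3 + (25 + 246·x + 1217·x^2 + 4128·x^3 + 10624·x^4 + 22080·x^5 + 34272·x^6 + 41472·x^7 + 43776·x^8 + 13824·x^9 + 20736·x^10)·Dx^4  (order 4).
h: a_k = 0, 0, -48, 72, -80, 228, -3696/5, 8712/5, -3984, …
ICs: h(0) = 0, h′(0) = 0, h′′(0) = -96, h′′′(0) = 432.

f: a_k = 0, -4, 0, 16/3, 0, -64/5, 0, 256/7, 0, …
g: a_k = 0, 12, -18, 36, -81, 972/5, -486, 8748/7, -6561/2, …
Sym-product of L_f,L_g gives L₀ (≤ ord 4).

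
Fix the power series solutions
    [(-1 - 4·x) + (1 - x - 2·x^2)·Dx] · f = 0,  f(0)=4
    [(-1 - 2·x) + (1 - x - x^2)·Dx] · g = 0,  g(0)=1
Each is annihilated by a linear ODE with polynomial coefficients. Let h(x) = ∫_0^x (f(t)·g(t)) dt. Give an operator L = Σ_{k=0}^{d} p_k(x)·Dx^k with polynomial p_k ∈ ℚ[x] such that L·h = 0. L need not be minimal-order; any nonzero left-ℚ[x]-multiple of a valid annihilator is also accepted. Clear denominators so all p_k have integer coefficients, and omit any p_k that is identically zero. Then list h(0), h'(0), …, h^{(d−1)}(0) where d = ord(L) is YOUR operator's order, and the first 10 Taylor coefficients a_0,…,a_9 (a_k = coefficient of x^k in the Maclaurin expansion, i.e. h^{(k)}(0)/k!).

L = (-2 - 4·x + 9·x^2 + 8·x^3)·Dx + (1 - 2·x - 2·x^2 + 3·x^3 + 2·x^4)·Dx^2  (order 2).
h: a_k = 0, 4, 4, 8, 13, 24, 128/3, 548/7, 143, 264, …
ICs: h(0) = 0, h′(0) = 4.

f: a_k = 4, 4, 12, 20, 44, 84, 172, 340, 684, 1364, …
g: a_k = 1, 1, 2, 3, 5, 8, 13, 21, 34, 55, …
L₀ := L_f ⊗_s L_g (sym. prod.), ord ≤ 1.
h=∫h₀ ⇒ L = L₀·Dx.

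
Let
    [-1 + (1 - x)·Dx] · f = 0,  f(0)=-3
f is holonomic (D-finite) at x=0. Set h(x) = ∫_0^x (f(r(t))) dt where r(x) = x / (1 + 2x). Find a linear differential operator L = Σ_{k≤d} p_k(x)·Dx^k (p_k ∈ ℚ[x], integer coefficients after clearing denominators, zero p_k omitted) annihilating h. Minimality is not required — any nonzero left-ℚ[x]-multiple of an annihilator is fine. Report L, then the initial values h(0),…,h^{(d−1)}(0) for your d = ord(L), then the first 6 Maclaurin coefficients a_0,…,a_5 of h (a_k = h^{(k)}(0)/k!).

L = -Dx + (1 + 3·x + 2·x^2)·Dx^2  (order 2).
h: a_k = 0, -3, -3/2, 1, -3/4, 3/5, …
ICs: h(0) = 0, h′(0) = -3.

f: a_k = -3, -3, -3, -3, -3, -3, …
h₀=f(r): pull back L_f along r ⇒ L₀.
h=∫h₀ ⇒ L = L₀·Dx.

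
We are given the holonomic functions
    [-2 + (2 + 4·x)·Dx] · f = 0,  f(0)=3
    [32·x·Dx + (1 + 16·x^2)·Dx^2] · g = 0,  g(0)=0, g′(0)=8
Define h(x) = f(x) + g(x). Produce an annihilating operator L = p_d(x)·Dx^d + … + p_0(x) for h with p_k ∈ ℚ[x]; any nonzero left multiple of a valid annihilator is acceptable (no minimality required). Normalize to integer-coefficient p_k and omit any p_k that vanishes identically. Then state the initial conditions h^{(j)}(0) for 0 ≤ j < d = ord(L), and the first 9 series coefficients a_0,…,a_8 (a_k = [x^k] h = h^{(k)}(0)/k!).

L = (-32 - 160·x + 1536·x^2 + 1536·x^3)·Dx + (-35 - 128·x + 1312·x^2 + 6144·x^3 + 5376·x^4)·Dx^2 + (-1 + 30·x + 96·x^2 + 576·x^3 + 1792·x^4 + 1536·x^5)·Dx^3  (order 3).
h: a_k = 3, 11, -3/2, -247/6, -15/8, 16489/40, -63/16, -523595/112, -1287/128, …
ICs: h(0) = 3, h′(0) = 11, h′′(0) = -3.

f: a_k = 3, 3, -3/2, 3/2, -15/8, 21/8, -63/16, 99/16, -1287/128, …
g: a_k = 0, 8, 0, -128/3, 0, 2048/5, 0, -32768/7, 0, …
L₀ := lclm(L_f,L_g); ord L₀ ≤ 1+2.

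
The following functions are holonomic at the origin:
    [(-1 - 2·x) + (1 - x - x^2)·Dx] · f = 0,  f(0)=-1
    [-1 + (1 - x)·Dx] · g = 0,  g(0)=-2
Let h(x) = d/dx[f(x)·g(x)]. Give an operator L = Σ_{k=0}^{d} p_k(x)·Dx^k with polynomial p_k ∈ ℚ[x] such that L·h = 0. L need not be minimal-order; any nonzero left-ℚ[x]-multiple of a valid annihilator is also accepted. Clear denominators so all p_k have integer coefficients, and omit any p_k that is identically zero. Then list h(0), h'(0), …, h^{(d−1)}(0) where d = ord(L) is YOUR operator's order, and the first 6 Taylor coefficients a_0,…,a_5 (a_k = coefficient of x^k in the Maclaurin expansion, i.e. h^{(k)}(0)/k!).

f: a_k = -1, -1, -2, -3, -5, -8, …
g: a_k = -2, -2, -2, -2, -2, -2, …
Product ⇒ symmetric product L₀, ord ≤ 1.
Derive L from L₀ (diff closure).
L = (8 - 6·x - 12·x^2 + 12·x^4) + (-2 + 4·x + 3·x^2 - 8·x^3 + 3·x^5)·Dx  (order 1).
h: a_k = 4, 16, 42, 96, 200, 396, …
ICs: h(0) = 4.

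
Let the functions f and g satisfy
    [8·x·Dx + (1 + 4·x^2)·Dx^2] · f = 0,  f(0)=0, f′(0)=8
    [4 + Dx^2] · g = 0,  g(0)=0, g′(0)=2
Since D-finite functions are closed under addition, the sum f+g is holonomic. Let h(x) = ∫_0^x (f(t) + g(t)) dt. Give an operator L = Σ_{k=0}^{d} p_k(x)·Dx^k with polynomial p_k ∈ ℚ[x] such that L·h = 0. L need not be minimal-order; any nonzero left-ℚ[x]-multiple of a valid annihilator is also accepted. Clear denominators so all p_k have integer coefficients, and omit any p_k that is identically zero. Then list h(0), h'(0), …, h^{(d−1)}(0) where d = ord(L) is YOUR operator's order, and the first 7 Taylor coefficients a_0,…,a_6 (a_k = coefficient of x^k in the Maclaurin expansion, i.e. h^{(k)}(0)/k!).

L = (-352·x + 1792·x^3 + 512·x^5)·Dx^2 + (-4 + 112·x^2 + 576·x^4 + 256·x^6)·Dx^3 + (-88·x + 448·x^3 + 128·x^5)·Dx^4 + (-1 + 28·x^2 + 144·x^4 + 64·x^6)·Dx^5  (order 5).
h: a_k = 0, 0, 5, 0, -3, 0, 194/45, …
ICs: h(0) = 0, h′(0) = 0, h′′(0) = 10, h′′′(0) = 0, h′′′′(0) = -72.

f: a_k = 0, 8, 0, -32/3, 0, 128/5, 0, …
g: a_k = 0, 2, 0, -4/3, 0, 4/15, 0, …
f+g: L₀ = lclm(L_f,L_g), ord ≤ 2+2.
Integrate: L := L₀·Dx.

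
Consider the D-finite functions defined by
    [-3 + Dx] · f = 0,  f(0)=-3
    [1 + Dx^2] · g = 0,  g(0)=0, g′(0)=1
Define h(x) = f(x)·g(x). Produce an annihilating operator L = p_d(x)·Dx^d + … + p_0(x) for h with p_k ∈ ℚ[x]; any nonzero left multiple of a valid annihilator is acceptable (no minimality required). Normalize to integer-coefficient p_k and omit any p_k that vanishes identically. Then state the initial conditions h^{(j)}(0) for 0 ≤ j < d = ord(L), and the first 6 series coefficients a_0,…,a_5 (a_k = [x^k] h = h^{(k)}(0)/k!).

L = 10 - 6·Dx + Dx^2  (order 2).
h: a_k = 0, -3, -9, -13, -12, -79/10, …
ICs: h(0) = 0, h′(0) = -3.

f: a_k = -3, -9, -27/2, -27/2, -81/8, -243/40, …
g: a_k = 0, 1, 0, -1/6, 0, 1/120, …
L₀ := L_f ⊗_s L_g (sym. prod.), ord ≤ 2.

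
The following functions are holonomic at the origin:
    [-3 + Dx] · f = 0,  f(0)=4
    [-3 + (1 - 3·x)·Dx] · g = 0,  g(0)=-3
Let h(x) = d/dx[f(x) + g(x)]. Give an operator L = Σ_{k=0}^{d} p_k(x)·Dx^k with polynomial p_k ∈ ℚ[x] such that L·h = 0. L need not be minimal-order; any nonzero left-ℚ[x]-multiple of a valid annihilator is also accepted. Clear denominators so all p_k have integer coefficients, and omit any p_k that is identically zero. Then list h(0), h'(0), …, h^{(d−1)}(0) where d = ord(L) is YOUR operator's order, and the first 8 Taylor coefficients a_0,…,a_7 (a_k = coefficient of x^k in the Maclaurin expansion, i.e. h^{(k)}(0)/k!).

f: a_k = 4, 12, 18, 18, 27/2, 81/10, 81/20, 243/140, …
g: a_k = -3, -9, -27, -81, -243, -729, -2187, -6561, …
f+g: L₀ = lclm(L_f,L_g), ord ≤ 1+1.
h₀' ⇒ L via d/dx closure of L₀.
L = (36 + 54·x) + (-15 - 18·x + 27·x^2)·Dx + (1 - 9·x^2)·Dx^2  (order 2).
h: a_k = 3, -18, -189, -918, -7209/2, -130977/10, -918297/20, -22044231/140, …
ICs: h(0) = 3, h′(0) = -18.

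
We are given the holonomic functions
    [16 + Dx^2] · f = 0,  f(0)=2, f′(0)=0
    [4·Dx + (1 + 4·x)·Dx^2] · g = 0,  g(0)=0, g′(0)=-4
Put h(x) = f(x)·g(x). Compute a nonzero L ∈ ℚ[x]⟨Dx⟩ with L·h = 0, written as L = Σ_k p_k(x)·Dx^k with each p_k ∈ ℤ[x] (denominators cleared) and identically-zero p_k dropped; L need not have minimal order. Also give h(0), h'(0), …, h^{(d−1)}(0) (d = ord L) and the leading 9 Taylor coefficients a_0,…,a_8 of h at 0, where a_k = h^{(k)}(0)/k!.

L = (-768 + 6144·x + 77824·x^2 + 262144·x^3 + 262144·x^4) + (256 + 5120·x + 24576·x^2 + 32768·x^3)·Dx + (1280·x + 10752·x^2 + 32768·x^3 + 32768·x^4)·Dx^2 + (16 + 320·x + 1536·x^2 + 2048·x^3)·Dx^3 + (3 + 56·x + 368·x^2 + 1024·x^3 + 1024·x^4)·Dx^4  (order 4).
h: a_k = 0, -8, 16, 64/3, 0, -768/5, 512, -63488/35, 303104/45, …
ICs: h(0) = 0, h′(0) = -8, h′′(0) = 32, h′′′(0) = 128.

f: a_k = 2, 0, -16, 0, 64/3, 0, -512/45, 0, 1024/315, …
g: a_k = 0, -4, 8, -64/3, 64, -1024/5, 2048/3, -16384/7, 8192, …
Product ⇒ symmetric product L₀, ord ≤ 4.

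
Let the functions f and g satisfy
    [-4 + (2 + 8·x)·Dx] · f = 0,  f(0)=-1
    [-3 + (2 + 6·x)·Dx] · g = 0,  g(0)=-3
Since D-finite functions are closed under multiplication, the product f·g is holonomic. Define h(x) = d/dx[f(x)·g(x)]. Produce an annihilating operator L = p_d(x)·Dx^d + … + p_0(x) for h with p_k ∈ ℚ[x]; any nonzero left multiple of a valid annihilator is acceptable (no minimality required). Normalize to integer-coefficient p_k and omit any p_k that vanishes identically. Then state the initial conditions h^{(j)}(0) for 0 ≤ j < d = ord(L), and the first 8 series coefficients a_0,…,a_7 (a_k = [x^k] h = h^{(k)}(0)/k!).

L = -1 + (-14 - 146·x - 504·x^2 - 576·x^3)·Dx  (order 1).
h: a_k = 21/2, -3/4, 63/16, -591/32, 20895/256, -178173/512, 2968371/2048, -24334983/4096, …
ICs: h(0) = 21/2.

f: a_k = -1, -2, 2, -4, 10, -28, 84, -264, …
g: a_k = -3, -9/2, 27/8, -81/16, 1215/128, -5103/256, 45927/1024, -216513/2048, …
L₀ := L_f ⊗_s L_g (sym. prod.), ord ≤ 1.
Differentiate: ansatz ord ≤ ord L₀ ⇒ L.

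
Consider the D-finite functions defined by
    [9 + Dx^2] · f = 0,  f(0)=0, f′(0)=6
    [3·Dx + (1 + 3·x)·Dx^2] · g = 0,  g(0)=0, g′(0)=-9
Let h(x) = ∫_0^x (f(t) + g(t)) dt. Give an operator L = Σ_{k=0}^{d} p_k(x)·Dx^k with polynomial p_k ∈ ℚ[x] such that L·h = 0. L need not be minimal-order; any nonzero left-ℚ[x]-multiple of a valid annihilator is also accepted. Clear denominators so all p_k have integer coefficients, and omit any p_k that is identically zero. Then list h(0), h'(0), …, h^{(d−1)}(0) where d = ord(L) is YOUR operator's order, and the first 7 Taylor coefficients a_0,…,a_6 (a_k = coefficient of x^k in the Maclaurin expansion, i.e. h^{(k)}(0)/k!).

f: a_k = 0, 6, 0, -9, 0, 81/20, 0, …
g: a_k = 0, -9, 27/2, -27, 243/4, -729/5, 729/2, …
h₀=f+g: left-lcm gives L₀, ord ≤ 4.
h=∫h₀ ⇒ L = L₀·Dx.
L = (63 + 54·x + 81·x^2)·Dx^2 + (9 + 45·x + 81·x^2 + 81·x^3)·Dx^3 + (7 + 6·x + 9·x^2)·Dx^4 + (1 + 5·x + 9·x^2 + 9·x^3)·Dx^5  (order 5).
h: a_k = 0, 0, -3/2, 9/2, -9, 243/20, -189/8, …
ICs: h(0) = 0, h′(0) = 0, h′′(0) = -3, h′′′(0) = 27, h′′′′(0) = -216.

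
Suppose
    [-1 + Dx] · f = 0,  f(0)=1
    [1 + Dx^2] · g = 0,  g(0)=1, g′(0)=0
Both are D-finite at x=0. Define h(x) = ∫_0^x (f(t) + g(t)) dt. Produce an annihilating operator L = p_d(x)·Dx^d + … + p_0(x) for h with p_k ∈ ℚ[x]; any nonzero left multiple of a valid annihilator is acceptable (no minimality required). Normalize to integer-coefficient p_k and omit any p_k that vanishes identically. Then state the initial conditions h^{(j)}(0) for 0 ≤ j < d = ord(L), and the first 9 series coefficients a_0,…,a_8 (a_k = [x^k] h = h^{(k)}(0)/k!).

f: a_k = 1, 1, 1/2, 1/6, 1/24, 1/120, 1/720, 1/5040, 1/40320, …
g: a_k = 1, 0, -1/2, 0, 1/24, 0, -1/720, 0, 1/40320, …
Weyl lclm of L_f,L_g ⇒ L₀ (ord ≤ 3).
h=∫₀ˣh₀: take L = L₀·Dx.
L = -Dx + Dx^2 - Dx^3 + Dx^4  (order 4).
h: a_k = 0, 2, 1/2, 0, 1/24, 1/60, 1/720, 0, 1/40320, …
ICs: h(0) = 0, h′(0) = 2, h′′(0) = 1, h′′′(0) = 0.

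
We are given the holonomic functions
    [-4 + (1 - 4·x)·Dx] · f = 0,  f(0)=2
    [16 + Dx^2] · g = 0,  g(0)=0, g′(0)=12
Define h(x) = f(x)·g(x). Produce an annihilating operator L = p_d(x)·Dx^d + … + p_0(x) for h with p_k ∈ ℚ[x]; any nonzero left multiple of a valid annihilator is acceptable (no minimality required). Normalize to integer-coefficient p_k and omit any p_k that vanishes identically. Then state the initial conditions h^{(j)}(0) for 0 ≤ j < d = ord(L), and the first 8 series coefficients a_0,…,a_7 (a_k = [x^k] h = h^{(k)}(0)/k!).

L = (-16 + 64·x) + 8·Dx + (-1 + 4·x)·Dx^2  (order 2).
h: a_k = 0, 24, 96, 320, 1280, 25856/5, 103424/5, 8685568/105, …
ICs: h(0) = 0, h′(0) = 24.

f: a_k = 2, 8, 32, 128, 512, 2048, 8192, 32768, …
g: a_k = 0, 12, 0, -32, 0, 128/5, 0, -1024/105, …
Product ⇒ symmetric product L₀, ord ≤ 2.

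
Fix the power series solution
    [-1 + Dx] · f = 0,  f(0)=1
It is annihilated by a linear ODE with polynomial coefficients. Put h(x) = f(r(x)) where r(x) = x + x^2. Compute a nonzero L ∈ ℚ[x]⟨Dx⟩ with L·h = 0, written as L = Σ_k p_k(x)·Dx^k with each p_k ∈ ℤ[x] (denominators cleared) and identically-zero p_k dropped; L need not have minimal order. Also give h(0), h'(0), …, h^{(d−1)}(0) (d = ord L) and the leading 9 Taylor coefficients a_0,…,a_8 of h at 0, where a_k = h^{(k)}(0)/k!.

f: a_k = 1, 1, 1/2, 1/6, 1/24, 1/120, 1/720, 1/5040, 1/40320, …
Substitute x→r, Dx→(1/r')Dx; clear ⇒ L₀.
L = (-1 - 2·x) + Dx  (order 1).
h: a_k = 1, 1, 3/2, 7/6, 25/24, 27/40, 331/720, 1303/5040, 1979/13440, …
ICs: h(0) = 1.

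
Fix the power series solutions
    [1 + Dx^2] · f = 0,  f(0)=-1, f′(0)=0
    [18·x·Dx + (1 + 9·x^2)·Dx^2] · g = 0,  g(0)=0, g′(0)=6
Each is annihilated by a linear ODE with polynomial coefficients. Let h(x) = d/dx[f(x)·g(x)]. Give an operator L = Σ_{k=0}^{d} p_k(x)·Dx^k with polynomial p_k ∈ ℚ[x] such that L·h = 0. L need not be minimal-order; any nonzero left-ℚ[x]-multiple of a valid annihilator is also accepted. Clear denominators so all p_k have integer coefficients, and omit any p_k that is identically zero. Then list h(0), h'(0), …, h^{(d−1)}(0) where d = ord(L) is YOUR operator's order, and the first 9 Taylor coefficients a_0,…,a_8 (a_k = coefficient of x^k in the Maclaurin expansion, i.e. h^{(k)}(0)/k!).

L = (38998 + 738774·x^2 + 15162957·x^4 + 3032640·x^6 - 78732·x^8 - 1771470·x^10 + 531441·x^12) + (20772·x + 1033884·x^3 + 7902360·x^5 + 2624400·x^7 + 1180980·x^9 + 2125764·x^11)·Dx + (39368 + 755028·x^2 + 15369750·x^4 + 3887028·x^6 + 314928·x^8 - 1417176·x^10 + 1062882·x^12)·Dx^2 + (20772·x + 1033884·x^3 + 7902360·x^5 + 2624400·x^7 + 1180980·x^9 + 2125764·x^11)·Dx^3 + (370 + 16254·x^2 + 206793·x^4 + 854388·x^6 + 393660·x^8 + 354294·x^10 + 531441·x^12)·Dx^4  (order 4).
h: a_k = -6, 0, 63, 0, -2129/4, 0, 566341/120, 0, -18912111/448, …
ICs: h(0) = -6, h′(0) = 0, h′′(0) = 126, h′′′(0) = 0.

f: a_k = -1, 0, 1/2, 0, -1/24, 0, 1/720, 0, -1/40320, …
g: a_k = 0, 6, 0, -18, 0, 486/5, 0, -4374/7, 0, …
L₀ := L_f ⊗_s L_g (sym. prod.), ord ≤ 4.
Derive L from L₀ (diff closure).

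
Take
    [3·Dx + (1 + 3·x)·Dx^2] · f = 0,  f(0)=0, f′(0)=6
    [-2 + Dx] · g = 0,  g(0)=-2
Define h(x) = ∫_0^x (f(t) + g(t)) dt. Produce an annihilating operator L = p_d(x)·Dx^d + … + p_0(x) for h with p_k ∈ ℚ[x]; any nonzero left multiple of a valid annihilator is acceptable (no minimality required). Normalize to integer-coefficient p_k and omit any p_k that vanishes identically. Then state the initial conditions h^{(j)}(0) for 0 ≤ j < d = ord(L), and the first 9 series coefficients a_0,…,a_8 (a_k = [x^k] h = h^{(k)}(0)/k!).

L = (-48 - 36·x)·Dx^2 + (14 - 24·x - 36·x^2)·Dx^3 + (5 + 21·x + 18·x^2)·Dx^4  (order 4).
h: a_k = 0, -2, 1, -13/3, 23/6, -251/30, 145/9, -10943/315, 98407/1260, …
ICs: h(0) = 0, h′(0) = -2, h′′(0) = 2, h′′′(0) = -26.

f: a_k = 0, 6, -9, 18, -81/2, 486/5, -243, 4374/7, -6561/4, …
g: a_k = -2, -4, -4, -8/3, -4/3, -8/15, -8/45, -16/315, -4/315, …
f+g: L₀ = lclm(L_f,L_g), ord ≤ 2+1.
∫: right-multiply L₀ by Dx.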